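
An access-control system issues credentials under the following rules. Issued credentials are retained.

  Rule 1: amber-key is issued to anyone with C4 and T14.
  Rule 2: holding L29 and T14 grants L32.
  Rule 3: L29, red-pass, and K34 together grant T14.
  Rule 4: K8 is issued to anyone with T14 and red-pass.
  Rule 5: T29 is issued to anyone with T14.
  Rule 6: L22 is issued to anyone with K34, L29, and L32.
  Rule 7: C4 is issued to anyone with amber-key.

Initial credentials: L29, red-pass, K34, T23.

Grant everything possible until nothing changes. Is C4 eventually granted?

No

C4 would need amber-key (Rule 7), but amber-key is never granted.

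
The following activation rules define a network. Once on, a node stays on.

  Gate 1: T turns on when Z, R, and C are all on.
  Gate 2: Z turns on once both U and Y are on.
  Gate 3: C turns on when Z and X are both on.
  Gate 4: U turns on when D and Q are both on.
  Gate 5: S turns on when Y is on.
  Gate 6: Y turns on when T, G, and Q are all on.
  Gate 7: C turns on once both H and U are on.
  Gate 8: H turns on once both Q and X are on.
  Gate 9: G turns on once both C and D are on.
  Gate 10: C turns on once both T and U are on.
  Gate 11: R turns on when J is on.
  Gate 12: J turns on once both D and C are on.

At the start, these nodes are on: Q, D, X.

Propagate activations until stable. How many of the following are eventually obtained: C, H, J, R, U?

Q and X are on, so H turns on (Gate 8).
D and Q are on, so U turns on (Gate 4).
Gate 7: H and U on → C on.
Gate 12: D and C on → J on.
J is on, so R turns on (Gate 11).
C: reached.
H: reached.
J: reached.
R: reached.
U: reached.
All 5 are reached.

5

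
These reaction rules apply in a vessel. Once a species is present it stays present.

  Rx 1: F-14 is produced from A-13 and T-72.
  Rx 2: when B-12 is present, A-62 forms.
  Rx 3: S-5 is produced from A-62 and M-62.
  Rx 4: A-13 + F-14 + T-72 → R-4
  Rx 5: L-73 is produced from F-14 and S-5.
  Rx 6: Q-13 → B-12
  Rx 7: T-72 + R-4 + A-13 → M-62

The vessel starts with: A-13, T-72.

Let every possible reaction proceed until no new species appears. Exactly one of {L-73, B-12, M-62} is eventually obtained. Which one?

M-62

A-13 and T-72 present → F-14 forms (Rx 1).
A-13, F-14, and T-72 present → R-4 forms (Rx 4).
T-72, R-4, and A-13 present → M-62 forms (Rx 7).
B-12 would need Q-13 (Rx 6), but Q-13 never forms. L-73 would need F-14 and S-5 (Rx 5), but S-5 never forms.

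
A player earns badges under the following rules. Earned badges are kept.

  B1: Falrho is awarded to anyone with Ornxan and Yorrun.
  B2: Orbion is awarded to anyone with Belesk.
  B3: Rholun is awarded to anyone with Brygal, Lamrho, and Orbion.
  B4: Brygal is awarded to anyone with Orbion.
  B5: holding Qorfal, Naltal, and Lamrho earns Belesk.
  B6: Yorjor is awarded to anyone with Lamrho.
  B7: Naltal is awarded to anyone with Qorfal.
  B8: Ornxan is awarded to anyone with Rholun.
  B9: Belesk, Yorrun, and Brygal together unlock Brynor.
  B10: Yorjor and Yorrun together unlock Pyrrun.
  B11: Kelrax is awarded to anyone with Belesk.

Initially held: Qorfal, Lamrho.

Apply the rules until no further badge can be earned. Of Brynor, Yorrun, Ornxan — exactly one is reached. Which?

Ornxan

With Qorfal, Naltal is earned (B7).
With Qorfal, Naltal, and Lamrho, Belesk is earned (B5).
With Belesk, Orbion is earned (B2).
With Orbion, Brygal is earned (B4).
With Brygal, Lamrho, and Orbion, Rholun is earned (B3).
With Rholun, Ornxan is earned (B8).
No rule produces Yorrun, and it is not given. Brynor would need Belesk, Yorrun, and Brygal (B9), but Yorrun is never earned.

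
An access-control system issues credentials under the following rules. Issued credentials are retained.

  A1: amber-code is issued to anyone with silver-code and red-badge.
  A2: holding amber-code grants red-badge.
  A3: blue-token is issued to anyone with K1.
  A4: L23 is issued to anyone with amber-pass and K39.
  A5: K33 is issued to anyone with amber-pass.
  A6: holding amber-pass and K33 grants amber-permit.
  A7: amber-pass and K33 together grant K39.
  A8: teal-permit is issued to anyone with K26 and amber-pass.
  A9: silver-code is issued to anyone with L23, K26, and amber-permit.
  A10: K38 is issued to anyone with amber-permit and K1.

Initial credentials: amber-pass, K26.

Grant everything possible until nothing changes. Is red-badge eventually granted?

red-badge would need amber-code (A2), but amber-code is never granted.

No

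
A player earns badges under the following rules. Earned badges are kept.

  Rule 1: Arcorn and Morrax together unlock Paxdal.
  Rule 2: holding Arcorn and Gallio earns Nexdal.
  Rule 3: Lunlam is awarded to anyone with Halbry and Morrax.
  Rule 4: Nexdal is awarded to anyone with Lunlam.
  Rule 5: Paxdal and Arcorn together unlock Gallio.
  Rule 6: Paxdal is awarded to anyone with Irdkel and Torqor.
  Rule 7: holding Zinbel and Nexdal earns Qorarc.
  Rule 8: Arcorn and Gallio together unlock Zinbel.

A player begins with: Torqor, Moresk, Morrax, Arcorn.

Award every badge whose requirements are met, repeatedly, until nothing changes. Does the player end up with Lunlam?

No

Lunlam would need Halbry and Morrax (Rule 3), but Halbry is never earned.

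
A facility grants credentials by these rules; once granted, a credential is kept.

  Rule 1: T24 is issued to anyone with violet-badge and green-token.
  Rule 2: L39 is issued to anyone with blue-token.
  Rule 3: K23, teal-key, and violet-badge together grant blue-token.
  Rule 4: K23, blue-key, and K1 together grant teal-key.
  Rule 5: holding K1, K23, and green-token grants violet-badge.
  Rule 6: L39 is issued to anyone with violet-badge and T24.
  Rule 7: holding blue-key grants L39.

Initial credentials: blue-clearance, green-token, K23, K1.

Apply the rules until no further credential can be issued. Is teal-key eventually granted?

teal-key would need K23, blue-key, and K1 (Rule 4), but blue-key is never granted.

No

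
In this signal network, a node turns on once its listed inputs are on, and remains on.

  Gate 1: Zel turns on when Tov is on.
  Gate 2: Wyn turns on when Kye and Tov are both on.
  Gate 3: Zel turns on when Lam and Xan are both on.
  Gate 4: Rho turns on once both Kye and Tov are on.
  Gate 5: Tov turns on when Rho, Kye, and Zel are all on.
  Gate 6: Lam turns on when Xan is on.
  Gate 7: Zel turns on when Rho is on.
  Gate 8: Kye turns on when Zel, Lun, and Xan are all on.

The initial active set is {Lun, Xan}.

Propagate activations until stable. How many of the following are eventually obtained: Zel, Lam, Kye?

Xan is on, so Lam turns on (Gate 6).
Gate 3: Lam and Xan on → Zel on.
Gate 8: Zel, Lun, and Xan on → Kye on.
Zel: reached.
Lam: reached.
Kye: reached.
All 3 are reached.

3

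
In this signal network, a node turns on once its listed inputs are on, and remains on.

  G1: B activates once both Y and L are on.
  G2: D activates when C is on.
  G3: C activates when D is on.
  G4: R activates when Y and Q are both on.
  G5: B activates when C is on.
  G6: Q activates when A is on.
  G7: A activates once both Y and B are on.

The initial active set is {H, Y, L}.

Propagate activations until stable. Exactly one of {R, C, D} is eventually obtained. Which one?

R

Y and L are on, so B activates (G1).
Y and B are on, so A activates (G7).
G6: A on → Q on.
Y and Q are on, so R activates (G4).
D would need C (G2), but C never turns on. C would need D (G3), but D never turns on.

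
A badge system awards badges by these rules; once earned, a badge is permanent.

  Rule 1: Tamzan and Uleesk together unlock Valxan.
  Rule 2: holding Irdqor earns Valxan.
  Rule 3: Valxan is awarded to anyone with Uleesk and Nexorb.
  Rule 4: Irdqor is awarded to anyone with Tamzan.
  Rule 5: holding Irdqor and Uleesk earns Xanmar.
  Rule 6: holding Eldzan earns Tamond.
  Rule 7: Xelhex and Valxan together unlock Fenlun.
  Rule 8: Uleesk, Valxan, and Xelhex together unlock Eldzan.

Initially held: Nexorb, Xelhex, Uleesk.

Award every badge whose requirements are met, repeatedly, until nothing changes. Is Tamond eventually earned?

Yes

With Uleesk and Nexorb, Valxan is earned (Rule 3).
With Uleesk, Valxan, and Xelhex, Eldzan is earned (Rule 8).
With Eldzan, Tamond is earned (Rule 6).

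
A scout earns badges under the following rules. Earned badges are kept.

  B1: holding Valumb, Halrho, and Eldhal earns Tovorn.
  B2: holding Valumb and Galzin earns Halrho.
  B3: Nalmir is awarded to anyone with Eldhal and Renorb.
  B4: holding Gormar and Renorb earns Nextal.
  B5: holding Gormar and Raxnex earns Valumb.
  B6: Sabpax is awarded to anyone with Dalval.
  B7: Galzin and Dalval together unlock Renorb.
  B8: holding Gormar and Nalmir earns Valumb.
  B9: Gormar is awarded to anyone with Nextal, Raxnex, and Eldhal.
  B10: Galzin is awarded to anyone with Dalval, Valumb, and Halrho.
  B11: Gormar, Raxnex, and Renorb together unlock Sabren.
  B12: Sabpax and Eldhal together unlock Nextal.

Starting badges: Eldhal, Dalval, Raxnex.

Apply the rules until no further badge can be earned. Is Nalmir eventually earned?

Nalmir would need Eldhal and Renorb (B3), but Renorb is never earned.

No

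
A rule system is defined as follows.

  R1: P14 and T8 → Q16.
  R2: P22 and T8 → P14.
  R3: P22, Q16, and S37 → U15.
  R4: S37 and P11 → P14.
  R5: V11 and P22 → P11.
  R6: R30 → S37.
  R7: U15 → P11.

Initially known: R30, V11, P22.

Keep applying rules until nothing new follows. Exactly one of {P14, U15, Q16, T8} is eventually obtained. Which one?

P14

R30 holds, so S37 follows (R6).
From V11 and P22, R5 gives P11.
From S37 and P11, R4 gives P14.
No rule produces T8, and it is not given. U15 would need P22, Q16, and S37 (R3), but Q16 is never established. Q16 would need P14 and T8 (R1), but T8 is never established.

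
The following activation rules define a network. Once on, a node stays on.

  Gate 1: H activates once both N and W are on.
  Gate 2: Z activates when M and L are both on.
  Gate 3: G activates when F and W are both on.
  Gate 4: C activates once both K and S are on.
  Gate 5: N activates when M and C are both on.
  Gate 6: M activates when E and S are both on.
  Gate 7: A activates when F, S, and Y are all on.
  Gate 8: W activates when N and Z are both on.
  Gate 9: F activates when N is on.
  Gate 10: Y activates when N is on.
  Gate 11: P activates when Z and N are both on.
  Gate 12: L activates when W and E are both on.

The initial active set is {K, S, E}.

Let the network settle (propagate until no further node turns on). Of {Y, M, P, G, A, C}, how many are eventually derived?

Gate 6: E and S on → M on.
K and S are on, so C activates (Gate 4).
Gate 5: M and C on → N on.
Gate 9: N on → F on.
Gate 10: N on → Y on.
Gate 7: F, S, and Y on → A on.
Y: reached.
M: reached.
P would need Z and N (Gate 11), but Z never turns on.
G would need F and W (Gate 3), but W never turns on.
A: reached.
C: reached.
Reached: Y, M, A, and C — 4 of the 6.

4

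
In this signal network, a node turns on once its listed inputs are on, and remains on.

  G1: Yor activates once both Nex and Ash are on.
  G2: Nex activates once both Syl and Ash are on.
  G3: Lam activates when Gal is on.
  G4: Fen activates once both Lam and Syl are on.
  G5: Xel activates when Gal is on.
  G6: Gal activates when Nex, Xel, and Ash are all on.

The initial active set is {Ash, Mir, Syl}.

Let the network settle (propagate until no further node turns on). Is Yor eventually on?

G2: Syl and Ash on → Nex on.
G1: Nex and Ash on → Yor on.

Yes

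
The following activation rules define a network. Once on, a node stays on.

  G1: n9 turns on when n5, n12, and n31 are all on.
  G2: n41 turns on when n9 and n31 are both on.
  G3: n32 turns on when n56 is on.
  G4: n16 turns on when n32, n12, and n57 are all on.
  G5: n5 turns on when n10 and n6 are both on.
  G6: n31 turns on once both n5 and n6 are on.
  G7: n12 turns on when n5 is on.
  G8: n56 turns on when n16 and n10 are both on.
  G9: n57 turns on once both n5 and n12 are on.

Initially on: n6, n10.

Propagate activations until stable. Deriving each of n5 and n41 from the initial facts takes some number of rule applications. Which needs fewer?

n5

n5: G5: n10 and n6 on → n5 on. [1 rule application]
n41: G5: n10 and n6 on → n5 on. G7: n5 on → n12 on. n5 and n6 are on, so n31 turns on (G6). n5, n12, and n31 are on, so n9 turns on (G1). G2: n9 and n31 on → n41 on. [5 rule applications]
n5 needs fewer.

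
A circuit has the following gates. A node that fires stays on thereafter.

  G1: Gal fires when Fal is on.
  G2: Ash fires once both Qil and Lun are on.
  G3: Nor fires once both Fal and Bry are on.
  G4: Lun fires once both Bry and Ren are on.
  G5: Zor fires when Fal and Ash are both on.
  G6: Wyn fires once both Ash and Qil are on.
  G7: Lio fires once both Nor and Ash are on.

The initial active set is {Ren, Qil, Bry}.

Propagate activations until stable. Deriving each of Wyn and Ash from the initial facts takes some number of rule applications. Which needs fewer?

Ash

Ash: G4: Bry and Ren on → Lun on. Qil and Lun are on, so Ash fires (G2). [2 rule applications]
Wyn: Bry and Ren are on, so Lun fires (G4). G2: Qil and Lun on → Ash on. Ash and Qil are on, so Wyn fires (G6). [3 rule applications]
Ash needs fewer.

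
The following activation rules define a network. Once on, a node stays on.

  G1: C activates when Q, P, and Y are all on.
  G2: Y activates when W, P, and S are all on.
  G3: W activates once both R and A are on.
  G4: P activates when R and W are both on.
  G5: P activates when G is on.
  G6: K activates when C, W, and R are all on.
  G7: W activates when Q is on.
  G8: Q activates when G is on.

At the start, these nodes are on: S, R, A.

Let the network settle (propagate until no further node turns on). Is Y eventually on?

G3: R and A on → W on.
G4: R and W on → P on.
W, P, and S are on, so Y activates (G2).

Yes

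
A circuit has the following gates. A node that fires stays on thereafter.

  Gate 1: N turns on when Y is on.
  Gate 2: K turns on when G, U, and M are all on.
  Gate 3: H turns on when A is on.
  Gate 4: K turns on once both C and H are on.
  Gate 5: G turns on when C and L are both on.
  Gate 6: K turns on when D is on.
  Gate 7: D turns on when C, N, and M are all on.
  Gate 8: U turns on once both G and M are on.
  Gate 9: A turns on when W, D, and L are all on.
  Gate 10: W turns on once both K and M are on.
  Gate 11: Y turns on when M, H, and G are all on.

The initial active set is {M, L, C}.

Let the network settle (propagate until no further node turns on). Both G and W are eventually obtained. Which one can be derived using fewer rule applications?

G: Gate 5: C and L on → G on. [1 rule application]
W: Gate 5: C and L on → G on. G and M are on, so U turns on (Gate 8). G, U, and M are on, so K turns on (Gate 2). Gate 10: K and M on → W on. [4 rule applications]
G needs fewer.

G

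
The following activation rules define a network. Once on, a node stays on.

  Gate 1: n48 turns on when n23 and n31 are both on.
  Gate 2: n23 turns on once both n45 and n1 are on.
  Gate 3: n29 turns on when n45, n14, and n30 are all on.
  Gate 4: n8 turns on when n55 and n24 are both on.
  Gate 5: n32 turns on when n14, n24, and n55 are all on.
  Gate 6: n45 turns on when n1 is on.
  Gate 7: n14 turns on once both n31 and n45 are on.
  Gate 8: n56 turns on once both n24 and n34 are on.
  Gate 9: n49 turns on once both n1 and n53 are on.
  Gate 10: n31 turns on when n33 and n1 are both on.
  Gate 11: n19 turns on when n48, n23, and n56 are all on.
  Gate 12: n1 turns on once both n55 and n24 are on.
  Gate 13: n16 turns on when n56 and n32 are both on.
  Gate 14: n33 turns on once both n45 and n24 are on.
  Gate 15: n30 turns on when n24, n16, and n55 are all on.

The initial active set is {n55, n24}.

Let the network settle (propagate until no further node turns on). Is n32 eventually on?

Gate 12: n55 and n24 on → n1 on.
Gate 6: n1 on → n45 on.
Gate 14: n45 and n24 on → n33 on.
Gate 10: n33 and n1 on → n31 on.
n31 and n45 are on, so n14 turns on (Gate 7).
n14, n24, and n55 are on, so n32 turns on (Gate 5).

Yes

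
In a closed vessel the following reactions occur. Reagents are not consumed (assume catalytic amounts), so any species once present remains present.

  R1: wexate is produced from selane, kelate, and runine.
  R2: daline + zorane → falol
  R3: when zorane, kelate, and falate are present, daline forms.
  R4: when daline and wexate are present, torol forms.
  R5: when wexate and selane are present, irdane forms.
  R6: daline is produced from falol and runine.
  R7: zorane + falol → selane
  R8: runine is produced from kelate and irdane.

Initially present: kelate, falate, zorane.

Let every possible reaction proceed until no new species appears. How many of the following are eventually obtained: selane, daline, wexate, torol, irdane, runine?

2

zorane, kelate, and falate present → daline forms (R3).
daline and zorane present → falol forms (R2).
zorane and falol present → selane forms (R7).
selane: reached.
daline: reached.
wexate would need selane, kelate, and runine (R1), but runine never forms.
torol would need daline and wexate (R4), but wexate never forms.
irdane would need wexate and selane (R5), but wexate never forms.
runine would need kelate and irdane (R8), but irdane never forms.
Reached: selane and daline — 2 of the 6.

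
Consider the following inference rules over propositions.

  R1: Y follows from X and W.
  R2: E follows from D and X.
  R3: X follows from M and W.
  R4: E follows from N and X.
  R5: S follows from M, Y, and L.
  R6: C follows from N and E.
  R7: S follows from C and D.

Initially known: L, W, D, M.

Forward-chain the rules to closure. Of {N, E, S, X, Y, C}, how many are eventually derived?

4

From M and W, R3 gives X.
From D and X, R2 gives E.
X and W hold, so Y follows (R1).
M, Y, and L hold, so S follows (R5).
No rule produces N, and it is not given.
E: reached.
S: reached.
X: reached.
Y: reached.
C would need N and E (R6), but N is never established.
Reached: E, S, X, and Y — 4 of the 6.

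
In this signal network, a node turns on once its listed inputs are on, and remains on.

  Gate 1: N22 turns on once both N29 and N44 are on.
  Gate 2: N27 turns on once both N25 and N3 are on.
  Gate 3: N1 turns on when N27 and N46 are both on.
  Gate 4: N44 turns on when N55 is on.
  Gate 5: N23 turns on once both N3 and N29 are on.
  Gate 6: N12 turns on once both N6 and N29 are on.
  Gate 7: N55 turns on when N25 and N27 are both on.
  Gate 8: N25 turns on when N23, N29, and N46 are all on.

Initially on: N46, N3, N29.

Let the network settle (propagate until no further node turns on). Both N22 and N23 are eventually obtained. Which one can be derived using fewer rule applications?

N23: N3 and N29 are on, so N23 turns on (Gate 5). [1 rule application]
N22: Gate 5: N3 and N29 on → N23 on. Gate 8: N23, N29, and N46 on → N25 on. Gate 2: N25 and N3 on → N27 on. N25 and N27 are on, so N55 turns on (Gate 7). Gate 4: N55 on → N44 on. N29 and N44 are on, so N22 turns on (Gate 1). [6 rule applications]
N23 needs fewer.

N23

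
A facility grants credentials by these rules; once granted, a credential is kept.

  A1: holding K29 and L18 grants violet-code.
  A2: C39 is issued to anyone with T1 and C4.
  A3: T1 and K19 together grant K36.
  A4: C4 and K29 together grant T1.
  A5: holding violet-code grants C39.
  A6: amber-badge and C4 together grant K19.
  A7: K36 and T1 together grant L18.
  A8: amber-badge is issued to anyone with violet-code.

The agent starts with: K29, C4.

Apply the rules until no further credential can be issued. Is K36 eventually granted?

K36 would need T1 and K19 (A3), but K19 is never granted.

No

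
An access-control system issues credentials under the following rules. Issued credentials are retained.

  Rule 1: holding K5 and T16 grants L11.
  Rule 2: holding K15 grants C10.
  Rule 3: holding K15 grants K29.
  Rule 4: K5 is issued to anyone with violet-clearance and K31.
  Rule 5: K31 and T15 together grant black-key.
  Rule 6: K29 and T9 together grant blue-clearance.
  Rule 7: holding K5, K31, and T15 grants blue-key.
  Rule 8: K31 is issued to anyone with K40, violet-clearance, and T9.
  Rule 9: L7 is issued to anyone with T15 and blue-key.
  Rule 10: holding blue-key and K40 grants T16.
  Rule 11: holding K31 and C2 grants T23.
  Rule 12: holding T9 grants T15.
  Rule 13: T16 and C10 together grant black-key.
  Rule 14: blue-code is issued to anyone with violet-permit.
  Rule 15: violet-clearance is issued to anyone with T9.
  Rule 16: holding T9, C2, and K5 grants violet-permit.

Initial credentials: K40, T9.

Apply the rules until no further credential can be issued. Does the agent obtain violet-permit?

violet-permit would need T9, C2, and K5 (Rule 16), but C2 is never granted.

No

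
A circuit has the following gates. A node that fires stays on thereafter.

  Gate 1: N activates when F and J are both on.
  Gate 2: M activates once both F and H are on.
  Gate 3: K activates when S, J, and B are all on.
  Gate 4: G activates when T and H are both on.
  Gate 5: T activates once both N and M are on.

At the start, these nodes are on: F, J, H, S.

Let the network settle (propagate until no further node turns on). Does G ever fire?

Yes

F and J are on, so N activates (Gate 1).
F and H are on, so M activates (Gate 2).
Gate 5: N and M on → T on.
T and H are on, so G activates (Gate 4).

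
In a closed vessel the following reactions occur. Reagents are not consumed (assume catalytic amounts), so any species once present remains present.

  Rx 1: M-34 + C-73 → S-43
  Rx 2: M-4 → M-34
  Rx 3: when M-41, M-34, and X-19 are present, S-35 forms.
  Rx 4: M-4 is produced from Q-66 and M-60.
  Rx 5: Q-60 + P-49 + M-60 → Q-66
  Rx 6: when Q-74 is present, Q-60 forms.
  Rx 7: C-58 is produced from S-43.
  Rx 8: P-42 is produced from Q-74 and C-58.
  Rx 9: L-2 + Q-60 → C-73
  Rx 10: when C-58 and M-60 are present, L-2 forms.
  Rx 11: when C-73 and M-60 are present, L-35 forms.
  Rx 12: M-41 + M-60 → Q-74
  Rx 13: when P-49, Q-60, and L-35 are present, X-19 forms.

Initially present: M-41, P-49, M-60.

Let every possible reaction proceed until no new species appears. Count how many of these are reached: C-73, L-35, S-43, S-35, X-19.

C-73 would need L-2 and Q-60 (Rx 9), but L-2 never forms.
L-35 would need C-73 and M-60 (Rx 11), but C-73 never forms.
S-43 would need M-34 and C-73 (Rx 1), but C-73 never forms.
S-35 would need M-41, M-34, and X-19 (Rx 3), but X-19 never forms.
X-19 would need P-49, Q-60, and L-35 (Rx 13), but L-35 never forms.
None of the 5 are reached.

0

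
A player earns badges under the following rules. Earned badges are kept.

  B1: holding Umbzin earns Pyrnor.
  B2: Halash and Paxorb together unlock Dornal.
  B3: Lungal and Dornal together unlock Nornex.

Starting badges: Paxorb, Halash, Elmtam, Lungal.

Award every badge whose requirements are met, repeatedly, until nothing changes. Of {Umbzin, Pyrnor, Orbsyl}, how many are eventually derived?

0

No rule produces Umbzin, and it is not given.
Pyrnor would need Umbzin (B1), but Umbzin is never earned.
No rule produces Orbsyl, and it is not given.
None of the 3 are reached.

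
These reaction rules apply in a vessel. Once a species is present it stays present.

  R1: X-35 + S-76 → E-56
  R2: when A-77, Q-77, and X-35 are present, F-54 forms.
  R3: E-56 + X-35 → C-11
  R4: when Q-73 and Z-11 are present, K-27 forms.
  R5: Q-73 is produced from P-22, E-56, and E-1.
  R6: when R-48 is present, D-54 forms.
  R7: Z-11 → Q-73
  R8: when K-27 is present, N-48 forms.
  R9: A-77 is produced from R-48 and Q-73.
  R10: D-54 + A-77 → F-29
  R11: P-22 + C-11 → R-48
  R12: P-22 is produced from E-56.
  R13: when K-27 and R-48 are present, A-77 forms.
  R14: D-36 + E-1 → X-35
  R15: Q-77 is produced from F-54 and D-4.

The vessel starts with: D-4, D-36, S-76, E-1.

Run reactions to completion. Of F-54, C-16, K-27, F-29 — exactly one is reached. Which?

D-36 and E-1 present → X-35 forms (R14).
X-35 and S-76 present → E-56 forms (R1).
E-56 present → P-22 forms (R12).
E-56 and X-35 present → C-11 forms (R3).
P-22 and C-11 present → R-48 forms (R11).
P-22, E-56, and E-1 present → Q-73 forms (R5).
R-48 and Q-73 present → A-77 forms (R9).
R-48 present → D-54 forms (R6).
D-54 and A-77 present → F-29 forms (R10).
No rule produces C-16, and it is not given. F-54 would need A-77, Q-77, and X-35 (R2), but Q-77 never forms. K-27 would need Q-73 and Z-11 (R4), but Z-11 never forms.

F-29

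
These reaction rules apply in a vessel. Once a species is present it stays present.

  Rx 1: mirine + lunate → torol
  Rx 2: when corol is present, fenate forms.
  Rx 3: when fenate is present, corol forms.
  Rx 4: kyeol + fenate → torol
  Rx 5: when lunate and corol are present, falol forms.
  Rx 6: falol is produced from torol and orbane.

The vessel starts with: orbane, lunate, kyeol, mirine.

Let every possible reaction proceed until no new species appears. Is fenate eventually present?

fenate would need corol (Rx 2), but corol never forms.

No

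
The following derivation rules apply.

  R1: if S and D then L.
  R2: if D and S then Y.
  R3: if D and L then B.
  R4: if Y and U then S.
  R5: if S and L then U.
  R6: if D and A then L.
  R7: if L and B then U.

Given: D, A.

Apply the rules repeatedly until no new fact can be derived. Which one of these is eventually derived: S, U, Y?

D and A hold, so L follows (R6).
D and L hold, so B follows (R3).
L and B hold, so U follows (R7).
S would need Y and U (R4), but Y is never established. Y would need D and S (R2), but S is never established.

U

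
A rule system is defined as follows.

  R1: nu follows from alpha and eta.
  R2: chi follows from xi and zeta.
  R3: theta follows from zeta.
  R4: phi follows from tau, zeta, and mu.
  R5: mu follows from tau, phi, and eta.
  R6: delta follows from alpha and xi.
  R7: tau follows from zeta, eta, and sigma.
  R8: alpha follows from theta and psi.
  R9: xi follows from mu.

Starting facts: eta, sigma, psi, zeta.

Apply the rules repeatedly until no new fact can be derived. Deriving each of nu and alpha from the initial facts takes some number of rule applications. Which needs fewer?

alpha: From zeta, R3 gives theta. theta and psi hold, so alpha follows (R8). [2 rule applications]
nu: From zeta, R3 gives theta. theta and psi hold, so alpha follows (R8). alpha and eta hold, so nu follows (R1). [3 rule applications]
alpha needs fewer.

alpha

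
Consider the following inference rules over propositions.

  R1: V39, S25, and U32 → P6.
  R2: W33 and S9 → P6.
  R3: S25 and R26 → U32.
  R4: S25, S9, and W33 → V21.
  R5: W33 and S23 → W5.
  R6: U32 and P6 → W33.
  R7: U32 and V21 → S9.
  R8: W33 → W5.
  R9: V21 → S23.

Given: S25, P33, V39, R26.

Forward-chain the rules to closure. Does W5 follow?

From S25 and R26, R3 gives U32.
V39, S25, and U32 hold, so P6 follows (R1).
U32 and P6 hold, so W33 follows (R6).
From W33, R8 gives W5.

Yes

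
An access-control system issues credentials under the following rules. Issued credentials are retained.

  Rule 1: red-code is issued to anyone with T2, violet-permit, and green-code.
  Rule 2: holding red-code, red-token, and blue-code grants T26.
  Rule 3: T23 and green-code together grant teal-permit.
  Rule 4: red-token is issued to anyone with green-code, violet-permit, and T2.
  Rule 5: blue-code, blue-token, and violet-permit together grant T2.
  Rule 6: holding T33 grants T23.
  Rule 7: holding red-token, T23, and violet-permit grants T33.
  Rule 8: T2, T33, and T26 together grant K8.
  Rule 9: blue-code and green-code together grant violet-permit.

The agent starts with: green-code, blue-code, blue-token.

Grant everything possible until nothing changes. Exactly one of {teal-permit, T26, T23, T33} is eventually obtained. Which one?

Holding blue-code and green-code grants violet-permit (Rule 9).
Holding blue-code, blue-token, and violet-permit grants T2 (Rule 5).
Holding T2, violet-permit, and green-code grants red-code (Rule 1).
Holding green-code, violet-permit, and T2 grants red-token (Rule 4).
Holding red-code, red-token, and blue-code grants T26 (Rule 2).
teal-permit would need T23 and green-code (Rule 3), but T23 is never granted. T23 would need T33 (Rule 6), but T33 is never granted. T33 would need red-token, T23, and violet-permit (Rule 7), but T23 is never granted.

T26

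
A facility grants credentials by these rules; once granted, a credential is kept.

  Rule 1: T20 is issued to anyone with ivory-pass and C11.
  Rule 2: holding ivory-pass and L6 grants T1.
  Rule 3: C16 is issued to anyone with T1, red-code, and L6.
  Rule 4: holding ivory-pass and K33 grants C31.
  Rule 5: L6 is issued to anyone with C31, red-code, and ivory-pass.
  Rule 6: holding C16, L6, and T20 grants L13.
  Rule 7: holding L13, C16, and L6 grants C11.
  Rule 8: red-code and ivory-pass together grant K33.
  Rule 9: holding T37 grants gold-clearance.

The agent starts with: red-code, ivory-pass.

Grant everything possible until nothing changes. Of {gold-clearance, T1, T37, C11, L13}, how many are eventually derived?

1

Holding red-code and ivory-pass grants K33 (Rule 8).
Holding ivory-pass and K33 grants C31 (Rule 4).
Holding C31, red-code, and ivory-pass grants L6 (Rule 5).
Holding ivory-pass and L6 grants T1 (Rule 2).
gold-clearance would need T37 (Rule 9), but T37 is never granted.
T1: reached.
No rule produces T37, and it is not given.
C11 would need L13, C16, and L6 (Rule 7), but L13 is never granted.
L13 would need C16, L6, and T20 (Rule 6), but T20 is never granted.
Reached: T1 — 1 of the 5.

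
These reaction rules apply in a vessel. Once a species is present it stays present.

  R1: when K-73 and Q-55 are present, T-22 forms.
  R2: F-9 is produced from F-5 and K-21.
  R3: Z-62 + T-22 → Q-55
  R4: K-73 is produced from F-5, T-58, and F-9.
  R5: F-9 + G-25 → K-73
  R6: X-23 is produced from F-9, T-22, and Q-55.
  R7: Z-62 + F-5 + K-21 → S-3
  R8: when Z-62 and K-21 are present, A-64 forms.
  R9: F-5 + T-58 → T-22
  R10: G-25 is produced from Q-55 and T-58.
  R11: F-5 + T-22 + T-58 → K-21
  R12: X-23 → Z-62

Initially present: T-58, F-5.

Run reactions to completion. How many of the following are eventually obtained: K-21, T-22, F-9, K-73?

4

F-5 and T-58 present → T-22 forms (R9).
F-5, T-22, and T-58 present → K-21 forms (R11).
F-5 and K-21 present → F-9 forms (R2).
F-5, T-58, and F-9 present → K-73 forms (R4).
K-21: reached.
T-22: reached.
F-9: reached.
K-73: reached.
All 4 are reached.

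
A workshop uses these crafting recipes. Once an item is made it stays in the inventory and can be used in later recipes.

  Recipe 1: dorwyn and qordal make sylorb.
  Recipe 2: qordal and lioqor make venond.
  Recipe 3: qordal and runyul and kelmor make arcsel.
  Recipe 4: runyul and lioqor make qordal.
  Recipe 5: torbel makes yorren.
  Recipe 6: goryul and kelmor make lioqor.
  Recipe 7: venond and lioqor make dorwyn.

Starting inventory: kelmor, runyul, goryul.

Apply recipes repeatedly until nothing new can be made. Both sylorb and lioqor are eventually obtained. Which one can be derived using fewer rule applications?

lioqor

lioqor: Using Recipe 6, goryul and kelmor make lioqor. [1 rule application]
sylorb: Using Recipe 6, goryul and kelmor make lioqor. Using Recipe 4, runyul and lioqor make qordal. Using Recipe 2, qordal and lioqor make venond. Using Recipe 7, venond and lioqor make dorwyn. dorwyn and qordal → sylorb (Recipe 1). [5 rule applications]
lioqor needs fewer.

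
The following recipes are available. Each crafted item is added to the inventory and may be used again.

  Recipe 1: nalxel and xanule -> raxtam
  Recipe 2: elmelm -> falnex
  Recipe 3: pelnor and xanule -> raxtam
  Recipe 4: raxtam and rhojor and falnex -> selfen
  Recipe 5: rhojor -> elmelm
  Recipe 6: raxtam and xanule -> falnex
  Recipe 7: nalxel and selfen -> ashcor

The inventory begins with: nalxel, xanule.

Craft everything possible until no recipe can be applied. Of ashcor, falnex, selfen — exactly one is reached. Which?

falnex

nalxel and xanule -> raxtam (Recipe 1).
raxtam and xanule -> falnex (Recipe 6).
selfen would need raxtam, rhojor, and falnex (Recipe 4), but rhojor is never obtained. ashcor would need nalxel and selfen (Recipe 7), but selfen is never obtained.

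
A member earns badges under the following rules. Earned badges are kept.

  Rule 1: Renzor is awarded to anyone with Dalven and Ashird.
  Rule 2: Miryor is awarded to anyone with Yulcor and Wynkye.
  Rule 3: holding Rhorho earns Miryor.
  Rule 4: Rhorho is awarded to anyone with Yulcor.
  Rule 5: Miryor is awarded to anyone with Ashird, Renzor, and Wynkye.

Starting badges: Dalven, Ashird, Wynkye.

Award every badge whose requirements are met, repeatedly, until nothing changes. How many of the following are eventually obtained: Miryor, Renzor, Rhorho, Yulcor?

With Dalven and Ashird, Renzor is earned (Rule 1).
With Ashird, Renzor, and Wynkye, Miryor is earned (Rule 5).
Miryor: reached.
Renzor: reached.
Rhorho would need Yulcor (Rule 4), but Yulcor is never earned.
No rule produces Yulcor, and it is not given.
Reached: Miryor and Renzor — 2 of the 4.

2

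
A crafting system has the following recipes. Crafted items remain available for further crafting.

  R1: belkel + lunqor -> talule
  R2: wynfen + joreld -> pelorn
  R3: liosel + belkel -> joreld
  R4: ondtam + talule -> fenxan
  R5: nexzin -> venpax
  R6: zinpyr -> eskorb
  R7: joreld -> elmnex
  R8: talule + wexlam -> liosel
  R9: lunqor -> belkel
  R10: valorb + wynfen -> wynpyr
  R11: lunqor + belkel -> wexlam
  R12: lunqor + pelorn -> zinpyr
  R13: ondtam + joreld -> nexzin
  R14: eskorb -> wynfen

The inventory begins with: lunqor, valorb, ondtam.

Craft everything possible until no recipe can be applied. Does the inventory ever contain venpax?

Using R9, lunqor makes belkel.
lunqor + belkel -> wexlam (R11).
Using R1, belkel and lunqor make talule.
Using R8, talule and wexlam make liosel.
Using R3, liosel and belkel make joreld.
ondtam + joreld -> nexzin (R13).
Using R5, nexzin makes venpax.

Yes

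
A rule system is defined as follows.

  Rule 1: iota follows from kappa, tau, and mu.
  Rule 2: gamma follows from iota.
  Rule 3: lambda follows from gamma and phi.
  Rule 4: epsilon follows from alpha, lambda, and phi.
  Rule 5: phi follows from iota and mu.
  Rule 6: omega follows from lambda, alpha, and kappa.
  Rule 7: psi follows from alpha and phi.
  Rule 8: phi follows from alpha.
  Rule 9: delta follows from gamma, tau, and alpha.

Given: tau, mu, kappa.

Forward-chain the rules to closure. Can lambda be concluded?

Yes

From kappa, tau, and mu, Rule 1 gives iota.
From iota and mu, Rule 5 gives phi.
iota holds, so gamma follows (Rule 2).
From gamma and phi, Rule 3 gives lambda.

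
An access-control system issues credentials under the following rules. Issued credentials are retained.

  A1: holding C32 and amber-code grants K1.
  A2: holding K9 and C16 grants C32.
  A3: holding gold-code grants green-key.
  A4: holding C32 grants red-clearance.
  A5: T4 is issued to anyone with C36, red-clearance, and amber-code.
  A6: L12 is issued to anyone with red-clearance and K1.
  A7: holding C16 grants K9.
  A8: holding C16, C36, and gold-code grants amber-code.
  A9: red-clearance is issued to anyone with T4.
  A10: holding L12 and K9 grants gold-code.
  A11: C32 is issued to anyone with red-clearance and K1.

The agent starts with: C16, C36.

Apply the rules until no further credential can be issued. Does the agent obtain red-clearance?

Yes

Holding C16 grants K9 (A7).
Holding K9 and C16 grants C32 (A2).
Holding C32 grants red-clearance (A4).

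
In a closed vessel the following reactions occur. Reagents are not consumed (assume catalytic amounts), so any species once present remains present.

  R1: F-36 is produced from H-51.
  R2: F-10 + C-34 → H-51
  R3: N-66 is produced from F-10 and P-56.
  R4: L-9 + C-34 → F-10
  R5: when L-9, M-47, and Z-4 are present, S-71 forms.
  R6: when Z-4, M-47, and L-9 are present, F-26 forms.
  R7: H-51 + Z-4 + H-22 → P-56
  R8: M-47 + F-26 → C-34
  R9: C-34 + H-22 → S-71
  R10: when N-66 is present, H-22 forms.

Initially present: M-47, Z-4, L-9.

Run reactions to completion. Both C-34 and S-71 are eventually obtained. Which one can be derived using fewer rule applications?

S-71: L-9, M-47, and Z-4 present → S-71 forms (R5). [1 rule application]
C-34: Z-4, M-47, and L-9 present → F-26 forms (R6). M-47 and F-26 present → C-34 forms (R8). [2 rule applications]
S-71 needs fewer.

S-71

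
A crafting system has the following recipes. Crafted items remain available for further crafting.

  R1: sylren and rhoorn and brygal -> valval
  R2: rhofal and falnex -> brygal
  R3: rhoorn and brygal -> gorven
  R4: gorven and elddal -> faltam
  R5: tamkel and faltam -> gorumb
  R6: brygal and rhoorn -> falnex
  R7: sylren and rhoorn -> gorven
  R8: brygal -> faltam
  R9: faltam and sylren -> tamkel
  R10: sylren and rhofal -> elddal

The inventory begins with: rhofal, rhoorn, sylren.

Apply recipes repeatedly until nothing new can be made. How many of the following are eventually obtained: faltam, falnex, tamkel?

sylren and rhoorn -> gorven (R7).
Using R10, sylren and rhofal make elddal.
Using R4, gorven and elddal make faltam.
faltam and sylren -> tamkel (R9).
faltam: reached.
falnex would need brygal and rhoorn (R6), but brygal is never obtained.
tamkel: reached.
Reached: faltam and tamkel — 2 of the 3.

2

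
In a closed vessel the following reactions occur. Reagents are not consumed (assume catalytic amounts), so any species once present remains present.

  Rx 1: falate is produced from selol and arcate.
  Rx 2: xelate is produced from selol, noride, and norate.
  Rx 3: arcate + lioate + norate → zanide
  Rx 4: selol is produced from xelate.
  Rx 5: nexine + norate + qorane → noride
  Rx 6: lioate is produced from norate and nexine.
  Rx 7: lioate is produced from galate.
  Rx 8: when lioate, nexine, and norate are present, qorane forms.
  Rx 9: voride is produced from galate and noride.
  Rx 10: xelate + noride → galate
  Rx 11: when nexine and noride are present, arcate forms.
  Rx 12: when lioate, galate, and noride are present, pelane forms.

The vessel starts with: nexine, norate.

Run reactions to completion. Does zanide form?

norate and nexine present → lioate forms (Rx 6).
lioate, nexine, and norate present → qorane forms (Rx 8).
nexine, norate, and qorane present → noride forms (Rx 5).
nexine and noride present → arcate forms (Rx 11).
arcate, lioate, and norate present → zanide forms (Rx 3).

Yes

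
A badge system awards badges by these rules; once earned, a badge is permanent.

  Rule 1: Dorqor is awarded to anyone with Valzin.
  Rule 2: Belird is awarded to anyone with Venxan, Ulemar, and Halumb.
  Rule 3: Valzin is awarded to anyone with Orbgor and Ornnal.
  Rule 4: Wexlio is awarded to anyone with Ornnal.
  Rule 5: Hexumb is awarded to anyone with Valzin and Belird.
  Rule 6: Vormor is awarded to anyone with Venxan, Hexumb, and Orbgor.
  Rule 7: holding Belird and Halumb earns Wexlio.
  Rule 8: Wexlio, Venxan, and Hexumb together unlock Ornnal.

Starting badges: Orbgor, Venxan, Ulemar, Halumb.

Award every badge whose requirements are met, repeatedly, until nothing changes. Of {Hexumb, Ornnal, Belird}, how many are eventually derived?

1

With Venxan, Ulemar, and Halumb, Belird is earned (Rule 2).
Hexumb would need Valzin and Belird (Rule 5), but Valzin is never earned.
Ornnal would need Wexlio, Venxan, and Hexumb (Rule 8), but Hexumb is never earned.
Belird: reached.
Reached: Belird — 1 of the 3.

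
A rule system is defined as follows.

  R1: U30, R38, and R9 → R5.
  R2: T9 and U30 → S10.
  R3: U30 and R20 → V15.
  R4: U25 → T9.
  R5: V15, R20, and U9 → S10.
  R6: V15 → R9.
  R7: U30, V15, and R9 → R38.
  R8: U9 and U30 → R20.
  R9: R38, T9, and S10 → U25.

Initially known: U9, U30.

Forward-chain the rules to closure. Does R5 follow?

Yes

U9 and U30 hold, so R20 follows (R8).
U30 and R20 hold, so V15 follows (R3).
V15 holds, so R9 follows (R6).
U30, V15, and R9 hold, so R38 follows (R7).
From U30, R38, and R9, R1 gives R5.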